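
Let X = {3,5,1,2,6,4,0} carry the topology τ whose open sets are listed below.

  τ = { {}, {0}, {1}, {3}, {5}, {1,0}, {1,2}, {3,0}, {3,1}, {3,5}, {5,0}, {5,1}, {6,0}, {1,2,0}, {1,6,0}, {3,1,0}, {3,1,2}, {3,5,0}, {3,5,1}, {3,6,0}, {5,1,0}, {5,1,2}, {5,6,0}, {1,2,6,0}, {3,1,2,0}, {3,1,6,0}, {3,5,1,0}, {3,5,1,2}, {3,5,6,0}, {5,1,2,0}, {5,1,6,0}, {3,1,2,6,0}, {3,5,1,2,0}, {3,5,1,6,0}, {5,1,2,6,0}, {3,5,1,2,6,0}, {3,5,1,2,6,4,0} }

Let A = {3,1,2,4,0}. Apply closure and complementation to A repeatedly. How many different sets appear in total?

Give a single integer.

8

complement {5,6}; its interior {5}; cl(A) = X∖{5} = {3,1,2,6,4,0}
With k = closure, c = complement:
  1. A     = {3,1,2,4,0}
  2. kA    = {3,1,2,6,4,0}
  3. cA    = {5,6}
  4. ckA   = {5}
  5. kcA   = {5,6,4}
  6. kckA  = {5,4}
  7. ckcA  = {3,1,2,0}
  8. ckckA = {3,1,2,6,0}
k, c of each give nothing new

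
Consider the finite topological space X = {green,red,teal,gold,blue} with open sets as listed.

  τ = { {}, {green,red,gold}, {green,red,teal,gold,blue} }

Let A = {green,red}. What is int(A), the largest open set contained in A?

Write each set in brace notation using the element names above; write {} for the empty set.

interior: largest open inside A is {} (from {})

{}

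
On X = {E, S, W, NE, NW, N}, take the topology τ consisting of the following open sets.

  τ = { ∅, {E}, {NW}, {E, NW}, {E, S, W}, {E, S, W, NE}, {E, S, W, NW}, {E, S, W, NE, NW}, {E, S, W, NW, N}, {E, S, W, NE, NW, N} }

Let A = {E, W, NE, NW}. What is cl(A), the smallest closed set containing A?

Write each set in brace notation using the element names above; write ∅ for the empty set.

cl via duality: int({S, N}) = ∅, so X∖∅ = {E, S, W, NE, NW, N}

{E, S, W, NE, NW, N}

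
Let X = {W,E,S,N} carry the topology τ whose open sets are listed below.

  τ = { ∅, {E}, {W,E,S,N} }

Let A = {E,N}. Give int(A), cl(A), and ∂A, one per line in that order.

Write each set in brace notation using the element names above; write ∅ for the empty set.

int(A) = {E}
cl(A)  = {W,E,S,N}
∂A     = {W,S,N}

opens ⊆ A: ∅, {E}; union → int = {E}
complement {W,S}; its interior ∅; cl(A) = X∖∅ = {W,E,S,N}
boundary = {W,E,S,N} ∖ {E} = {W,S,N}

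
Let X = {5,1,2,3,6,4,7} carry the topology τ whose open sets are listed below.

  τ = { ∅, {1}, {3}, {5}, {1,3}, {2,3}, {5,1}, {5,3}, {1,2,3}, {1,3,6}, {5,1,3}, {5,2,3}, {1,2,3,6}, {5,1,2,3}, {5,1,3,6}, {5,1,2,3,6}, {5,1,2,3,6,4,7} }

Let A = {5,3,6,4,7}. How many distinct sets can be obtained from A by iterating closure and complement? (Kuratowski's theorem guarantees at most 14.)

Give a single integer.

8

complement {1,2}; its interior {1}; cl(A) = X∖{1} = {5,2,3,6,4,7}
With k = closure, c = complement:
  1. A     = {5,3,6,4,7}
  2. kA    = {5,2,3,6,4,7}
  3. cA    = {1,2}
  4. ckA   = {1}
  5. kcA   = {1,2,6,4,7}
  6. kckA  = {1,6,4,7}
  7. ckcA  = {5,3}
  8. ckckA = {5,2,3}
k, c of each give nothing new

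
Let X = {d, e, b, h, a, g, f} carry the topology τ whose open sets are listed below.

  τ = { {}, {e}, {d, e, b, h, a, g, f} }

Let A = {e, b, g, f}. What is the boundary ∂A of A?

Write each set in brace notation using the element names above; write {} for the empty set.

{d, b, h, a, g, f}

opens ⊆ A: {}, {e}; union → int = {e}
complement {d, h, a}; its interior {}; cl(A) = X∖{} = {d, e, b, h, a, g, f}
boundary = {d, e, b, h, a, g, f} ∖ {e} = {d, b, h, a, g, f}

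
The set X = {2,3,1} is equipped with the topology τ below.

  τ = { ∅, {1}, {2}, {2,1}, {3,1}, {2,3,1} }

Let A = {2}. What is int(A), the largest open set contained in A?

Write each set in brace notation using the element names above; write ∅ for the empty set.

{2}

U open, U⊆A: ∅, {2}. int(A) = ⋃ = {2}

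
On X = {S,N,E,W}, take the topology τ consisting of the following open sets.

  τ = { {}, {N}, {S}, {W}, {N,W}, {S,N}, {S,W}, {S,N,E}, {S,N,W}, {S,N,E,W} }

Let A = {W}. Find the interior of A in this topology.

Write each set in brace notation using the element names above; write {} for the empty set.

{W}

U open, U⊆A: {}, {W}. int(A) = ⋃ = {W}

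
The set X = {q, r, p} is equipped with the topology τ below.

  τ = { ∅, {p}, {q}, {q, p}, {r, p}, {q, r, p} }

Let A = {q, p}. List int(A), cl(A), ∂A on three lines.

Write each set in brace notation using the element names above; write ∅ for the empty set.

int(A) = {q, p}
cl(A)  = {q, r, p}
∂A     = {r}

U open, U⊆A: ∅, {q}, {p}, {q, p}. int(A) = ⋃ = {q, p}
X∖A={r}, int(X∖A)=∅, hence cl(A)={q, r, p}
∂A: remove int from cl → {r}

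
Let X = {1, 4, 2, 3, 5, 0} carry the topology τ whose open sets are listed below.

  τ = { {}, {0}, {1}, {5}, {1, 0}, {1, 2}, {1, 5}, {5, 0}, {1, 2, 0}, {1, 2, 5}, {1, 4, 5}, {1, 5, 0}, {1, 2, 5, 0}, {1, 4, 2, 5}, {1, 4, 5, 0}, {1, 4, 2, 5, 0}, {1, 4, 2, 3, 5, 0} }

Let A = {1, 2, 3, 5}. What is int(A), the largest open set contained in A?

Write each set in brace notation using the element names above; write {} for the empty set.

opens ⊆ A: {}, {1}, {5}, {1, 5}, {1, 2}, {1, 2, 5}; union → int = {1, 2, 5}

{1, 2, 5}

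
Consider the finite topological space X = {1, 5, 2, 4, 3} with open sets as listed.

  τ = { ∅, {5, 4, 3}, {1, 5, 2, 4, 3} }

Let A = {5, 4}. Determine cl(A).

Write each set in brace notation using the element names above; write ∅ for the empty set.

X∖A={1, 2, 3}, int(X∖A)=∅, hence cl(A)={1, 5, 2, 4, 3}

{1, 5, 2, 4, 3}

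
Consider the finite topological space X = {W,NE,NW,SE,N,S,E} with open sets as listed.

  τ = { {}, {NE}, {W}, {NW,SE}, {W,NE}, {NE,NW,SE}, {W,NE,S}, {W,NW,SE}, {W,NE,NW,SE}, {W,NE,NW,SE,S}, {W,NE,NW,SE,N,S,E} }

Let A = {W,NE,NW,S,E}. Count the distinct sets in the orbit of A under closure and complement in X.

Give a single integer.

closure: X∖int(X∖A) = X∖{} = {W,NE,NW,SE,N,S,E}
Let k=closure and c=complement:
  1. A     = {W,NE,NW,S,E}
  2. kA    = {W,NE,NW,SE,N,S,E}
  3. cA    = {SE,N}
  4. ckA   = {}
  5. kcA   = {NW,SE,N,E}
  6. ckcA  = {W,NE,S}
  7. kckcA = {W,NE,N,S,E}
  8. ckckcA = {NW,SE}
— saturated at 8

8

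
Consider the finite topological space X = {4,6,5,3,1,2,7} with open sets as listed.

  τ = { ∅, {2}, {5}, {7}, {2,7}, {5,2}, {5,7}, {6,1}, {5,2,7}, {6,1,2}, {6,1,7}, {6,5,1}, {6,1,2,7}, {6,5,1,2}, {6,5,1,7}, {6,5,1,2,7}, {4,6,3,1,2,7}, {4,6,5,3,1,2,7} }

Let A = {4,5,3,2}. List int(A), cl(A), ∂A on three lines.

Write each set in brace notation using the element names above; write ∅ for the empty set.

int(A) = {5,2}
cl(A)  = {4,5,3,2}
∂A     = {4,3}

interior: largest open inside A is {5,2} (from ∅, {2}, {5}, {5,2})
cl via duality: int({6,1,7}) = {6,1,7}, so X∖{6,1,7} = {4,5,3,2}
cl∖int = {4,3}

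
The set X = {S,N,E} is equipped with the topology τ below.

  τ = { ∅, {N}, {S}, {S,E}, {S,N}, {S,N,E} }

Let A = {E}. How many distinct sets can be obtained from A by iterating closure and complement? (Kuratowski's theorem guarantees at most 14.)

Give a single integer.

complement {S,N}; its interior {S,N}; cl(A) = X∖{S,N} = {E}
With k = closure, c = complement:
  1. A     = {E}
  2. cA    = {S,N}
  3. kcA   = {S,N,E}
  4. ckcA  = ∅
k, c of each give nothing new

4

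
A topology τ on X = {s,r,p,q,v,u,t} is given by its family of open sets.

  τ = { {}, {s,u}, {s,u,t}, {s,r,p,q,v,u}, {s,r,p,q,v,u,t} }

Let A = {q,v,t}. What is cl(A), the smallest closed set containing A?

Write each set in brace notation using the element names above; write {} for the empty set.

{r,p,q,v,t}

X∖A={s,r,p,u}, int(X∖A)={s,u}, hence cl(A)={r,p,q,v,t}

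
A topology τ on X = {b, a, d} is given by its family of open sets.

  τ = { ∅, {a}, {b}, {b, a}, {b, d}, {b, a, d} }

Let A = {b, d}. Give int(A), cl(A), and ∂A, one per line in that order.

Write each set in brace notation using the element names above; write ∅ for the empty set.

interior: largest open inside A is {b, d} (from ∅, {b}, {b, d})
cl via duality: int({a}) = {a}, so X∖{a} = {b, d}
cl∖int = ∅

int(A) = {b, d}
cl(A)  = {b, d}
∂A     = ∅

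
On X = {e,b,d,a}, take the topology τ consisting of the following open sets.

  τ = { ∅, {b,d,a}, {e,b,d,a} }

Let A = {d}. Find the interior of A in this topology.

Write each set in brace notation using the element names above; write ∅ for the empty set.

∅

open subsets of A: ∅; so int(A) = ∅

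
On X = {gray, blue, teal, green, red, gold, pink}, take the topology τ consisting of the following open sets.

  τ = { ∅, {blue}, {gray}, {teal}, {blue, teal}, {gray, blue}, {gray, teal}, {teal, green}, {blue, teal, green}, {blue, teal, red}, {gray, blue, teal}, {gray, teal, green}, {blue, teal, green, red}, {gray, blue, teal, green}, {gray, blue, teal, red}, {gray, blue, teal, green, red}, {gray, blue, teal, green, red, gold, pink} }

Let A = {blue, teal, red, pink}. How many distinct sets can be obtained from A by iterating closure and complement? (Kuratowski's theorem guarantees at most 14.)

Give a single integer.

8

cl via duality: int({gray, green, gold}) = {gray}, so X∖{gray} = {blue, teal, green, red, gold, pink}
Write k for closure, c for complement:
  1. A     = {blue, teal, red, pink}
  2. kA    = {blue, teal, green, red, gold, pink}
  3. cA    = {gray, green, gold}
  4. ckA   = {gray}
  5. kcA   = {gray, green, gold, pink}
  6. kckA  = {gray, gold, pink}
  7. ckcA  = {blue, teal, red}
  8. ckckA = {blue, teal, green, red}
applying k or c yields no new set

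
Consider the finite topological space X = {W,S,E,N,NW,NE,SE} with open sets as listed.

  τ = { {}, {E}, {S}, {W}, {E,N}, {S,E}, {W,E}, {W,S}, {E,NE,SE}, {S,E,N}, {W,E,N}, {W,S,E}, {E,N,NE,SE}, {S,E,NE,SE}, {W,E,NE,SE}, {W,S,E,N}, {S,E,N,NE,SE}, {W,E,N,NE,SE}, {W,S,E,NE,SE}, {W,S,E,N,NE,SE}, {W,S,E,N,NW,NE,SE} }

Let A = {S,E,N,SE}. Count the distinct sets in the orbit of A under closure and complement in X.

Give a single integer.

8

X∖A={W,NW,NE}, int(X∖A)={W}, hence cl(A)={S,E,N,NW,NE,SE}
Orbit (k=closure, c=complement):
  1. A     = {S,E,N,SE}
  2. kA    = {S,E,N,NW,NE,SE}
  3. cA    = {W,NW,NE}
  4. ckA   = {W}
  5. kcA   = {W,NW,NE,SE}
  6. kckA  = {W,NW}
  7. ckcA  = {S,E,N}
  8. ckckA = {S,E,N,NE,SE}
(closed under both — stop)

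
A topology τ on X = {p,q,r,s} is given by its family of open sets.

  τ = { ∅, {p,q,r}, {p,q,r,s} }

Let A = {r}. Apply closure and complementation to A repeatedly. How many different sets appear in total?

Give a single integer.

closure: X∖int(X∖A) = X∖∅ = {p,q,r,s}
Let k=closure and c=complement:
  1. A     = {r}
  2. kA    = {p,q,r,s}
  3. cA    = {p,q,s}
  4. ckA   = ∅
— saturated at 4

4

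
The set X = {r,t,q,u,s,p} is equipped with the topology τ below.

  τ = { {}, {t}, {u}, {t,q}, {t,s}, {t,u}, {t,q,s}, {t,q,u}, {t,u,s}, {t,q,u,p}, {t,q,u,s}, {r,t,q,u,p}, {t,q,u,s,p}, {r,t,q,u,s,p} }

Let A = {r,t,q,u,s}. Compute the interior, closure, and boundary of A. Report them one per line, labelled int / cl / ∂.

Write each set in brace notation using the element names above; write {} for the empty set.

interior: largest open inside A is {t,q,u,s} (from {}, {t}, {u}, {t,q}, {t,u}, {t,s}, {t,q,u}, {t,u,s}, {t,q,s}, {t,q,u,s})
cl via duality: int({p}) = {}, so X∖{} = {r,t,q,u,s,p}
cl∖int = {r,p}

int(A) = {t,q,u,s}
cl(A)  = {r,t,q,u,s,p}
∂A     = {r,p}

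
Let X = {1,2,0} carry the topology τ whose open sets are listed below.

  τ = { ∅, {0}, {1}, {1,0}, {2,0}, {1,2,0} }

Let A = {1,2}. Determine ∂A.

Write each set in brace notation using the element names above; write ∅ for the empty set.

open subsets of A: ∅, {1}; so int(A) = {1}
closure: X∖int(X∖A) = X∖{0} = {1,2}
∂A = {1,2} minus {1} = {2}

{2}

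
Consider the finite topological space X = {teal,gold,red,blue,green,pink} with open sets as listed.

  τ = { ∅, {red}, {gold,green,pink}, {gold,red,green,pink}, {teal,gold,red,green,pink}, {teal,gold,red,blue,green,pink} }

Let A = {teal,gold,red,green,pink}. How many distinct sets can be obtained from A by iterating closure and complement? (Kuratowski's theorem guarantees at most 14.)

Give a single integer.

4

cl via duality: int({blue}) = ∅, so X∖∅ = {teal,gold,red,blue,green,pink}
Write k for closure, c for complement:
  1. A     = {teal,gold,red,green,pink}
  2. kA    = {teal,gold,red,blue,green,pink}
  3. cA    = {blue}
  4. ckA   = ∅
applying k or c yields no new set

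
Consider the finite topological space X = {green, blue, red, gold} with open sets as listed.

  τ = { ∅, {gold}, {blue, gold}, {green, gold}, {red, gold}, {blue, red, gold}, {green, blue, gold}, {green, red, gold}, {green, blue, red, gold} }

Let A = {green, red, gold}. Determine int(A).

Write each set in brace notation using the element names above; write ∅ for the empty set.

{green, red, gold}

interior: largest open inside A is {green, red, gold} (from ∅, {gold}, {green, gold}, {red, gold}, {green, red, gold})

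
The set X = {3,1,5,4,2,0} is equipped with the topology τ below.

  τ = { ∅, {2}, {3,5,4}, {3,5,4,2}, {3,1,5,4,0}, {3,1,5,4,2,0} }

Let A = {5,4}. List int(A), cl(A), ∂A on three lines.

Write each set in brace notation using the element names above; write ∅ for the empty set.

int(A) = ∅
cl(A)  = {3,1,5,4,0}
∂A     = {3,1,5,4,0}

open subsets of A: ∅; so int(A) = ∅
closure: X∖int(X∖A) = X∖{2} = {3,1,5,4,0}
∂A = {3,1,5,4,0} minus ∅ = {3,1,5,4,0}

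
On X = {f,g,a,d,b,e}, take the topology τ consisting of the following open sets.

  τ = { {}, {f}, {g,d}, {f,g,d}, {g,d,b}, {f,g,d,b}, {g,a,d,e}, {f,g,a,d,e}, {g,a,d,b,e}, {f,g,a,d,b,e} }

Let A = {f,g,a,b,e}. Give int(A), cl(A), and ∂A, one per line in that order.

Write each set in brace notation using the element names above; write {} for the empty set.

int(A) = {f}
cl(A)  = {f,g,a,d,b,e}
∂A     = {g,a,d,b,e}

interior: largest open inside A is {f} (from {}, {f})
cl via duality: int({d}) = {}, so X∖{} = {f,g,a,d,b,e}
cl∖int = {g,a,d,b,e}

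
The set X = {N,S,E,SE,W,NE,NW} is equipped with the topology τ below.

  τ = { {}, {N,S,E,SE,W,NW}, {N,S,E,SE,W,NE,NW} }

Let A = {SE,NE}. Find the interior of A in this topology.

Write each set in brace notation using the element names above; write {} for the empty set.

{}

opens ⊆ A: {}; union → int = {}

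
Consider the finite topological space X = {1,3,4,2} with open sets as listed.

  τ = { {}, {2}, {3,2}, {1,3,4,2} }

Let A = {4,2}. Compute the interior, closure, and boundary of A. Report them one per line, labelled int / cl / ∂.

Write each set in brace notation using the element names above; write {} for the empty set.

int(A) = {2}
cl(A)  = {1,3,4,2}
∂A     = {1,3,4}

open subsets of A: {}, {2}; so int(A) = {2}
closure: X∖int(X∖A) = X∖{} = {1,3,4,2}
∂A = {1,3,4,2} minus {2} = {1,3,4}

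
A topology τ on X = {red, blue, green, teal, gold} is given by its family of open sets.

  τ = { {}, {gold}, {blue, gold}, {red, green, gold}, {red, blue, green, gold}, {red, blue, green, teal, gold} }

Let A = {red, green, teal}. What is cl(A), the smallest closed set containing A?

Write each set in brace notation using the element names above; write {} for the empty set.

cl via duality: int({blue, gold}) = {blue, gold}, so X∖{blue, gold} = {red, green, teal}

{red, green, teal}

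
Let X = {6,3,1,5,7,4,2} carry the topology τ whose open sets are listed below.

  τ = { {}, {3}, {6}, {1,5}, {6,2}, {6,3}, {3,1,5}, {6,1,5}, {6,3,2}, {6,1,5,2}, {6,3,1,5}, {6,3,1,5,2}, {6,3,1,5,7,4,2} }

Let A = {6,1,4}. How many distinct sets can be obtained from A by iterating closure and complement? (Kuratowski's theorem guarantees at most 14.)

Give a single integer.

complement {3,5,7,2}; its interior {3}; cl(A) = X∖{3} = {6,1,5,7,4,2}
With k = closure, c = complement:
  1. A     = {6,1,4}
  2. kA    = {6,1,5,7,4,2}
  3. cA    = {3,5,7,2}
  4. ckA   = {3}
  5. kcA   = {3,1,5,7,4,2}
  6. kckA  = {3,7,4}
  7. ckcA  = {6}
  8. ckckA = {6,1,5,2}
  9. kckcA = {6,7,4,2}
  10. ckckcA = {3,1,5}
  11. kckckcA = {3,1,5,7,4}
  12. ckckckcA = {6,2}
k, c of each give nothing new

12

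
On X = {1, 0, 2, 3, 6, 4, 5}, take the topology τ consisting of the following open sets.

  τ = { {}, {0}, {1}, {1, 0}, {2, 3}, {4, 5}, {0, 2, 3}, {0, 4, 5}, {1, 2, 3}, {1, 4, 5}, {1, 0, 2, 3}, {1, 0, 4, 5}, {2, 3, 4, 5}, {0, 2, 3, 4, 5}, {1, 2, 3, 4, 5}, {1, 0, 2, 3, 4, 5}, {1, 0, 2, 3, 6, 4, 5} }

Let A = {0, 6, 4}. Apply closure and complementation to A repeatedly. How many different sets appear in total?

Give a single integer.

10

closure: X∖int(X∖A) = X∖{1, 2, 3} = {0, 6, 4, 5}
Let k=closure and c=complement:
  1. A     = {0, 6, 4}
  2. kA    = {0, 6, 4, 5}
  3. cA    = {1, 2, 3, 5}
  4. ckA   = {1, 2, 3}
  5. kcA   = {1, 2, 3, 6, 4, 5}
  6. kckA  = {1, 2, 3, 6}
  7. ckcA  = {0}
  8. ckckA = {0, 4, 5}
  9. kckcA = {0, 6}
  10. ckckcA = {1, 2, 3, 4, 5}
— saturated at 10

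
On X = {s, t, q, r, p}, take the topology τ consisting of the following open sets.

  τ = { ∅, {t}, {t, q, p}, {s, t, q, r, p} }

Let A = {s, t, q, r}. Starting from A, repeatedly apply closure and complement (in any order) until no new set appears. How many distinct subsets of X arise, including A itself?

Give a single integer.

X∖A={p}, int(X∖A)=∅, hence cl(A)={s, t, q, r, p}
Orbit (k=closure, c=complement):
  1. A     = {s, t, q, r}
  2. kA    = {s, t, q, r, p}
  3. cA    = {p}
  4. ckA   = ∅
  5. kcA   = {s, q, r, p}
  6. ckcA  = {t}
(closed under both — stop)

6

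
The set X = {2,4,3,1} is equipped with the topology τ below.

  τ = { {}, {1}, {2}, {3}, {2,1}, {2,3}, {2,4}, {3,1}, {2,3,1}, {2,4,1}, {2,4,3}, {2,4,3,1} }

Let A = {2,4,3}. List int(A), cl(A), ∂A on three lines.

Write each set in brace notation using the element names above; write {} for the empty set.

interior: largest open inside A is {2,4,3} (from {}, {2}, {3}, {2,4}, {2,3}, {2,4,3})
cl via duality: int({1}) = {1}, so X∖{1} = {2,4,3}
cl∖int = {}

int(A) = {2,4,3}
cl(A)  = {2,4,3}
∂A     = {}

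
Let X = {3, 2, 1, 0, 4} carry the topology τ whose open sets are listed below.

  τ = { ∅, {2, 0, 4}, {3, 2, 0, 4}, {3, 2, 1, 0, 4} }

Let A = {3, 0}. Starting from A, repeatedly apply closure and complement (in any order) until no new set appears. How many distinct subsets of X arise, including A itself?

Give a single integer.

closure: X∖int(X∖A) = X∖∅ = {3, 2, 1, 0, 4}
Let k=closure and c=complement:
  1. A     = {3, 0}
  2. kA    = {3, 2, 1, 0, 4}
  3. cA    = {2, 1, 4}
  4. ckA   = ∅
— saturated at 4

4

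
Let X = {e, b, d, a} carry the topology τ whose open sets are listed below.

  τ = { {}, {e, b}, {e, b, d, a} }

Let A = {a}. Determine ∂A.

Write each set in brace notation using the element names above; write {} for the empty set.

open subsets of A: {}; so int(A) = {}
closure: X∖int(X∖A) = X∖{e, b} = {d, a}
∂A = {d, a} minus {} = {d, a}

{d, a}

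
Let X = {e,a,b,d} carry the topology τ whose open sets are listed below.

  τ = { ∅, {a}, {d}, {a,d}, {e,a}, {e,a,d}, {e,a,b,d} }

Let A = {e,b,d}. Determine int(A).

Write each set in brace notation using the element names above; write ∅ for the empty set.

{d}

open subsets of A: ∅, {d}; so int(A) = {d}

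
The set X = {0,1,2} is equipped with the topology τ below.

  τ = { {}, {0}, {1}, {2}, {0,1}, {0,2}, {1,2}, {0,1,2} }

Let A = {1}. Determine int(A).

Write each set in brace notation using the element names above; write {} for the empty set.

U open, U⊆A: {}, {1}. int(A) = ⋃ = {1}

{1}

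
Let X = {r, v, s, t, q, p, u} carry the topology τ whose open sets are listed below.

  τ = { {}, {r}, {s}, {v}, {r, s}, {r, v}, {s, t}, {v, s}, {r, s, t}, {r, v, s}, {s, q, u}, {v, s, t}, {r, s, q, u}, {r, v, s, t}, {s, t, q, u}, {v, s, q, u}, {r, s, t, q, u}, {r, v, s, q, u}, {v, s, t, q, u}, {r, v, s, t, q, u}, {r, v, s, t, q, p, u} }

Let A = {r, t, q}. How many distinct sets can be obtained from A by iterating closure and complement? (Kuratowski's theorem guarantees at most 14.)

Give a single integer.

8

complement {v, s, p, u}; its interior {v, s}; cl(A) = X∖{v, s} = {r, t, q, p, u}
With k = closure, c = complement:
  1. A     = {r, t, q}
  2. kA    = {r, t, q, p, u}
  3. cA    = {v, s, p, u}
  4. ckA   = {v, s}
  5. kcA   = {v, s, t, q, p, u}
  6. ckcA  = {r}
  7. kckcA = {r, p}
  8. ckckcA = {v, s, t, q, u}
k, c of each give nothing new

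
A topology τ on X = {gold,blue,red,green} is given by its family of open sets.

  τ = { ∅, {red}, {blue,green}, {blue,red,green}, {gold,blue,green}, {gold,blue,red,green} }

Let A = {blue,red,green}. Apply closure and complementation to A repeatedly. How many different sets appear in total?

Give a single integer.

X∖A={gold}, int(X∖A)=∅, hence cl(A)={gold,blue,red,green}
Orbit (k=closure, c=complement):
  1. A     = {blue,red,green}
  2. kA    = {gold,blue,red,green}
  3. cA    = {gold}
  4. ckA   = ∅
(closed under both — stop)

4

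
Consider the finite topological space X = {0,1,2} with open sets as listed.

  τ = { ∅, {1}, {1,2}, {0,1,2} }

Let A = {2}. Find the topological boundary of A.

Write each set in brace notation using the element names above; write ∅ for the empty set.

U open, U⊆A: ∅. int(A) = ⋃ = ∅
X∖A={0,1}, int(X∖A)={1}, hence cl(A)={0,2}
∂A: remove int from cl → {0,2}

{0,2}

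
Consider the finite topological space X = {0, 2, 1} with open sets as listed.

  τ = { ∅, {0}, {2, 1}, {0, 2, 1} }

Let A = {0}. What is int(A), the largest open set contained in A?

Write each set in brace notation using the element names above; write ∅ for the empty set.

{0}

opens ⊆ A: ∅, {0}; union → int = {0}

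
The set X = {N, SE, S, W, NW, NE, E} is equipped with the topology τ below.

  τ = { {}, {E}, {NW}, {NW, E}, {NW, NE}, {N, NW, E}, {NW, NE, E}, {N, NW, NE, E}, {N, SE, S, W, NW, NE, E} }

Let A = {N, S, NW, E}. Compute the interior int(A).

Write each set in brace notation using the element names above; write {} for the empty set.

U open, U⊆A: {}, {NW}, {E}, {NW, E}, {N, NW, E}. int(A) = ⋃ = {N, NW, E}

{N, NW, E}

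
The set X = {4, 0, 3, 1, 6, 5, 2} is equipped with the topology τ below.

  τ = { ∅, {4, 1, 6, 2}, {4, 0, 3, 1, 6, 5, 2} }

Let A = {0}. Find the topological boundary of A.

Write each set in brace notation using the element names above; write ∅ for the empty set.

{0, 3, 5}

opens ⊆ A: ∅; union → int = ∅
complement {4, 3, 1, 6, 5, 2}; its interior {4, 1, 6, 2}; cl(A) = X∖{4, 1, 6, 2} = {0, 3, 5}
boundary = {0, 3, 5} ∖ ∅ = {0, 3, 5}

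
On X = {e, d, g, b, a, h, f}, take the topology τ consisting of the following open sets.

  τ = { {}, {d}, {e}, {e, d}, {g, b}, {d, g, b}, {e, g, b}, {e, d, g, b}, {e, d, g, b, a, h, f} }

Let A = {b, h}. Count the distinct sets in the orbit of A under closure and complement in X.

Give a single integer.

8

closure: X∖int(X∖A) = X∖{e, d} = {g, b, a, h, f}
Let k=closure and c=complement:
  1. A     = {b, h}
  2. kA    = {g, b, a, h, f}
  3. cA    = {e, d, g, a, f}
  4. ckA   = {e, d}
  5. kcA   = {e, d, g, b, a, h, f}
  6. kckA  = {e, d, a, h, f}
  7. ckcA  = {}
  8. ckckA = {g, b}
— saturated at 8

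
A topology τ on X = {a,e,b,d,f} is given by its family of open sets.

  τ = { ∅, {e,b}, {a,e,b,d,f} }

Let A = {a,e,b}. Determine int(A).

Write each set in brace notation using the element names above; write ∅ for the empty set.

{e,b}

opens ⊆ A: ∅, {e,b}; union → int = {e,b}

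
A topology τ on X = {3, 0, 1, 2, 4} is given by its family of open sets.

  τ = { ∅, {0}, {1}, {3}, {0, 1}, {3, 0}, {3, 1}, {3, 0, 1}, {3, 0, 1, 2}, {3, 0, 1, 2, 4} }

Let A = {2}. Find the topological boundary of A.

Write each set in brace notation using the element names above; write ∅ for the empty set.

{2, 4}

opens ⊆ A: ∅; union → int = ∅
complement {3, 0, 1, 4}; its interior {3, 0, 1}; cl(A) = X∖{3, 0, 1} = {2, 4}
boundary = {2, 4} ∖ ∅ = {2, 4}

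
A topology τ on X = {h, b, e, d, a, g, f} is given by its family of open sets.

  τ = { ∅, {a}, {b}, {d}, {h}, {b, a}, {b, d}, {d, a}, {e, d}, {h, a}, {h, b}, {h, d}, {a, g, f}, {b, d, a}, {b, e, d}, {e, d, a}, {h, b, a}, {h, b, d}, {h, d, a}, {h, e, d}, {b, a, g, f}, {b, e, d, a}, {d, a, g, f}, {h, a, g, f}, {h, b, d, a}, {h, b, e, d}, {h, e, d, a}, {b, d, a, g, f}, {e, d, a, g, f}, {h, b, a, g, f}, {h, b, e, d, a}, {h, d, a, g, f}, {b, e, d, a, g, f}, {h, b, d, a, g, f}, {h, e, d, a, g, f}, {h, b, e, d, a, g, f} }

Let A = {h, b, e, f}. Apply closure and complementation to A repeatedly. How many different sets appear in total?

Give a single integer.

6

cl via duality: int({d, a, g}) = {d, a}, so X∖{d, a} = {h, b, e, g, f}
Write k for closure, c for complement:
  1. A     = {h, b, e, f}
  2. kA    = {h, b, e, g, f}
  3. cA    = {d, a, g}
  4. ckA   = {d, a}
  5. kcA   = {e, d, a, g, f}
  6. ckcA  = {h, b}
applying k or c yields no new set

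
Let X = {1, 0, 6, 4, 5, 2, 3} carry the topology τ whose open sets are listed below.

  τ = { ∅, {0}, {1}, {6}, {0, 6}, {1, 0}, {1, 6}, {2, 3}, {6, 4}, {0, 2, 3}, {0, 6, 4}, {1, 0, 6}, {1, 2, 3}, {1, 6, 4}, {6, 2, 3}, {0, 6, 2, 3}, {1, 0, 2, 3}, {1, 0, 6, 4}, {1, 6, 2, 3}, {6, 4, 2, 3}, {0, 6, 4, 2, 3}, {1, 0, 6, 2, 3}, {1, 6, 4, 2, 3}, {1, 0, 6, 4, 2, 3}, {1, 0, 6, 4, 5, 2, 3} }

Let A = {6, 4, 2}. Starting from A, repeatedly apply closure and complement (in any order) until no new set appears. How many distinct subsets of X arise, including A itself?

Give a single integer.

10

closure: X∖int(X∖A) = X∖{1, 0} = {6, 4, 5, 2, 3}
Let k=closure and c=complement:
  1. A     = {6, 4, 2}
  2. kA    = {6, 4, 5, 2, 3}
  3. cA    = {1, 0, 5, 3}
  4. ckA   = {1, 0}
  5. kcA   = {1, 0, 5, 2, 3}
  6. kckA  = {1, 0, 5}
  7. ckcA  = {6, 4}
  8. ckckA = {6, 4, 2, 3}
  9. kckcA = {6, 4, 5}
  10. ckckcA = {1, 0, 2, 3}
— saturated at 10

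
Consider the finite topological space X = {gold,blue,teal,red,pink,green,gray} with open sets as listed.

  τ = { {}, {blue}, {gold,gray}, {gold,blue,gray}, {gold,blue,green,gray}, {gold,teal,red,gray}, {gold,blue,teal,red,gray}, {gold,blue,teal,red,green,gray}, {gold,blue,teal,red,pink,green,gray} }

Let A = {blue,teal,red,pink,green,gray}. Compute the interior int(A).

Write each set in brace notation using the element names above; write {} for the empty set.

U open, U⊆A: {}, {blue}. int(A) = ⋃ = {blue}

{blue}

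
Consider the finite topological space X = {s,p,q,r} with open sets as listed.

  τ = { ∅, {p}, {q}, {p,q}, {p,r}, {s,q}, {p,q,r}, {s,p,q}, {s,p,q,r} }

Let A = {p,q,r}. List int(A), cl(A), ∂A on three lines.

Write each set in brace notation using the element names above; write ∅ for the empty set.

U open, U⊆A: ∅, {q}, {p}, {p,r}, {p,q}, {p,q,r}. int(A) = ⋃ = {p,q,r}
X∖A={s}, int(X∖A)=∅, hence cl(A)={s,p,q,r}
∂A: remove int from cl → {s}

int(A) = {p,q,r}
cl(A)  = {s,p,q,r}
∂A     = {s}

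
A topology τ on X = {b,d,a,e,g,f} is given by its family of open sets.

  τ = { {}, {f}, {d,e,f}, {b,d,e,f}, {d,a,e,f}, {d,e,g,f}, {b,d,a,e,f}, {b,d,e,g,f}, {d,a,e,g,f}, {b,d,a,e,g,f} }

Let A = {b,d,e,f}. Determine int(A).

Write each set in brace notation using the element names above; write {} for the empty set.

U open, U⊆A: {}, {f}, {d,e,f}, {b,d,e,f}. int(A) = ⋃ = {b,d,e,f}

{b,d,e,f}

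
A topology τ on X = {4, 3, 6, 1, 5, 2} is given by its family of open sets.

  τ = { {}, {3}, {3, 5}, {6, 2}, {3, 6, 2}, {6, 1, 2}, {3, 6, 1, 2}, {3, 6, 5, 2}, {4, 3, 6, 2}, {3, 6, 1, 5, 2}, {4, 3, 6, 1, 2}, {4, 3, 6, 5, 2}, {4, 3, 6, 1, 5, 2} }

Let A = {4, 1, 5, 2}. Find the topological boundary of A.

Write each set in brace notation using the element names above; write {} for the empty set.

{4, 6, 1, 5, 2}

U open, U⊆A: {}. int(A) = ⋃ = {}
X∖A={3, 6}, int(X∖A)={3}, hence cl(A)={4, 6, 1, 5, 2}
∂A: remove int from cl → {4, 6, 1, 5, 2}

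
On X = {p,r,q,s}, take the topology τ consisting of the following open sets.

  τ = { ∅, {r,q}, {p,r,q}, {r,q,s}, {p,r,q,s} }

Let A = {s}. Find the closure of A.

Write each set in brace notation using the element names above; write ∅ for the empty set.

complement {p,r,q}; its interior {p,r,q}; cl(A) = X∖{p,r,q} = {s}

{s}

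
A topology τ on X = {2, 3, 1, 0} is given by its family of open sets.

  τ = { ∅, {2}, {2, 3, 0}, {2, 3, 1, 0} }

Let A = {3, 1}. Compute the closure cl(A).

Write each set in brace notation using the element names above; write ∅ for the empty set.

{3, 1, 0}

X∖A={2, 0}, int(X∖A)={2}, hence cl(A)={3, 1, 0}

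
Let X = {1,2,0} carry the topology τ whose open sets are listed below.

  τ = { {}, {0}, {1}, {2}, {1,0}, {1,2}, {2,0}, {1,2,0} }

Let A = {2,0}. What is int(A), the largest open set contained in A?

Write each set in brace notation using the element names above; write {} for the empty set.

{2,0}

opens ⊆ A: {}, {0}, {2}, {2,0}; union → int = {2,0}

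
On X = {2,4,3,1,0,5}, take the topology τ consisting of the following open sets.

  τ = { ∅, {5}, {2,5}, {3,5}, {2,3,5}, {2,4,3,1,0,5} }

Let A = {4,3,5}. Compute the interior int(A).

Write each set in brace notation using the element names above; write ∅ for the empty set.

{3,5}

U open, U⊆A: ∅, {5}, {3,5}. int(A) = ⋃ = {3,5}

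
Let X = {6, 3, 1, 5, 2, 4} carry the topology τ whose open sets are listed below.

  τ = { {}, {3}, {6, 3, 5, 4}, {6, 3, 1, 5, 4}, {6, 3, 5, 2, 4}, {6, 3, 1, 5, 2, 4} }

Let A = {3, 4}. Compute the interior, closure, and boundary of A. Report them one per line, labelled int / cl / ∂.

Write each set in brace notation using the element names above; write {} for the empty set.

interior: largest open inside A is {3} (from {}, {3})
cl via duality: int({6, 1, 5, 2}) = {}, so X∖{} = {6, 3, 1, 5, 2, 4}
cl∖int = {6, 1, 5, 2, 4}

int(A) = {3}
cl(A)  = {6, 3, 1, 5, 2, 4}
∂A     = {6, 1, 5, 2, 4}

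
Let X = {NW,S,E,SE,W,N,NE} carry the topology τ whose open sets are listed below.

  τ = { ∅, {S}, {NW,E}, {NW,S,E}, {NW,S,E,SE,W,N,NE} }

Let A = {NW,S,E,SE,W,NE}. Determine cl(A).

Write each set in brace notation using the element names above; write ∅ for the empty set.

{NW,S,E,SE,W,N,NE}

closure: X∖int(X∖A) = X∖∅ = {NW,S,E,SE,W,N,NE}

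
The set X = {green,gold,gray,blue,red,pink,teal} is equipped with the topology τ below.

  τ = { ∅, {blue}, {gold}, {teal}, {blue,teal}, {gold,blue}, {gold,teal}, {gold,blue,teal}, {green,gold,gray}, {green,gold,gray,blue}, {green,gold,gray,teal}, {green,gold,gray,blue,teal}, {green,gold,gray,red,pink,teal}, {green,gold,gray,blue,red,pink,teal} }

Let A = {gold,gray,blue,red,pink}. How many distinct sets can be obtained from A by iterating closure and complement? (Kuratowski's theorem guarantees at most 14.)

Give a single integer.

complement {green,teal}; its interior {teal}; cl(A) = X∖{teal} = {green,gold,gray,blue,red,pink}
With k = closure, c = complement:
  1. A     = {gold,gray,blue,red,pink}
  2. kA    = {green,gold,gray,blue,red,pink}
  3. cA    = {green,teal}
  4. ckA   = {teal}
  5. kcA   = {green,gray,red,pink,teal}
  6. kckA  = {red,pink,teal}
  7. ckcA  = {gold,blue}
  8. ckckA = {green,gold,gray,blue}
k, c of each give nothing new

8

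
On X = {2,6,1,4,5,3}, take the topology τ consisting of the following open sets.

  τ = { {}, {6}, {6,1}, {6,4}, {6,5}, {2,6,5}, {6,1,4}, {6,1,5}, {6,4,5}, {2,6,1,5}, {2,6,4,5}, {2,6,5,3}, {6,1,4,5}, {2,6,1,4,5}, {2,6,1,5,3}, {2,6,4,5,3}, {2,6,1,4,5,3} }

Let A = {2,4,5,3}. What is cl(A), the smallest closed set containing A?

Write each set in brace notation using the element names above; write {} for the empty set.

cl via duality: int({6,1}) = {6,1}, so X∖{6,1} = {2,4,5,3}

{2,4,5,3}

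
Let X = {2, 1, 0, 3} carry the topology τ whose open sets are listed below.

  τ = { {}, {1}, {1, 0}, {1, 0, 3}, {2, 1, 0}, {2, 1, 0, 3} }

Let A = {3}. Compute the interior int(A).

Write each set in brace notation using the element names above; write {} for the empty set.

{}

opens ⊆ A: {}; union → int = {}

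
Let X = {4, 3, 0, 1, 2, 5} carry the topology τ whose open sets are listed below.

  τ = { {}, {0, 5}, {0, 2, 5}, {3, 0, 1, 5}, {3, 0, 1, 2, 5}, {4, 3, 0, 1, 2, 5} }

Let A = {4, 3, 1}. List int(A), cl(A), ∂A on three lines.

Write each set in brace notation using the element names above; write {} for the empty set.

opens ⊆ A: {}; union → int = {}
complement {0, 2, 5}; its interior {0, 2, 5}; cl(A) = X∖{0, 2, 5} = {4, 3, 1}
boundary = {4, 3, 1} ∖ {} = {4, 3, 1}

int(A) = {}
cl(A)  = {4, 3, 1}
∂A     = {4, 3, 1}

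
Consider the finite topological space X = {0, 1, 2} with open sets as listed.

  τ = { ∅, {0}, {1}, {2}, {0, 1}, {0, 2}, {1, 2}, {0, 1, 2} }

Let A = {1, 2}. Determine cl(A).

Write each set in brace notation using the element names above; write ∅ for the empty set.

{1, 2}

cl via duality: int({0}) = {0}, so X∖{0} = {1, 2}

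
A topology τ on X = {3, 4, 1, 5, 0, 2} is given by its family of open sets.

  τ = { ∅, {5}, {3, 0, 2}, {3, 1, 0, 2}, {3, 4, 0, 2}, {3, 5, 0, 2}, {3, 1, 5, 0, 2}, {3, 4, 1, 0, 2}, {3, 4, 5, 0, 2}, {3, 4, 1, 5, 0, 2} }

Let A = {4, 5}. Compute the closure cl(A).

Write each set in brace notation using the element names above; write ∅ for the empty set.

{4, 5}

closure: X∖int(X∖A) = X∖{3, 1, 0, 2} = {4, 5}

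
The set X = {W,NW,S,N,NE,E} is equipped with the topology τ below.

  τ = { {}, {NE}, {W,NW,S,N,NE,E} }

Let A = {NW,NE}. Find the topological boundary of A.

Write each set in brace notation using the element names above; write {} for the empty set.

interior: largest open inside A is {NE} (from {}, {NE})
cl via duality: int({W,S,N,E}) = {}, so X∖{} = {W,NW,S,N,NE,E}
cl∖int = {W,NW,S,N,E}

{W,NW,S,N,E}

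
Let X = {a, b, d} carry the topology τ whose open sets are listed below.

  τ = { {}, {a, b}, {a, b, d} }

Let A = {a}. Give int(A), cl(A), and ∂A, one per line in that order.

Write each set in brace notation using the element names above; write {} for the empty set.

int(A) = {}
cl(A)  = {a, b, d}
∂A     = {a, b, d}

U open, U⊆A: {}. int(A) = ⋃ = {}
X∖A={b, d}, int(X∖A)={}, hence cl(A)={a, b, d}
∂A: remove int from cl → {a, b, d}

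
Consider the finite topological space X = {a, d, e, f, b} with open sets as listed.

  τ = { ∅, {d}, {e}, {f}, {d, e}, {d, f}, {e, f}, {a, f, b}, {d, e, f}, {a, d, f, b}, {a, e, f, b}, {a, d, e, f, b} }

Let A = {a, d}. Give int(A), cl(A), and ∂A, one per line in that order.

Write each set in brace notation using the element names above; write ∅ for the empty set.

int(A) = {d}
cl(A)  = {a, d, b}
∂A     = {a, b}

U open, U⊆A: ∅, {d}. int(A) = ⋃ = {d}
X∖A={e, f, b}, int(X∖A)={e, f}, hence cl(A)={a, d, b}
∂A: remove int from cl → {a, b}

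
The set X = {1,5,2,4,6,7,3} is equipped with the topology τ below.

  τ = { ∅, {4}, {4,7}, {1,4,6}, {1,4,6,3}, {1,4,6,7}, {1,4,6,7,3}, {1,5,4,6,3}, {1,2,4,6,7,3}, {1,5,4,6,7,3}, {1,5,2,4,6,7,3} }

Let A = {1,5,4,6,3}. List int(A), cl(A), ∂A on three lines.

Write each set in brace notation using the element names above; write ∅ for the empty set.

int(A) = {1,5,4,6,3}
cl(A)  = {1,5,2,4,6,7,3}
∂A     = {2,7}

interior: largest open inside A is {1,5,4,6,3} (from ∅, {4}, {1,4,6}, {1,4,6,3}, {1,5,4,6,3})
cl via duality: int({2,7}) = ∅, so X∖∅ = {1,5,2,4,6,7,3}
cl∖int = {2,7}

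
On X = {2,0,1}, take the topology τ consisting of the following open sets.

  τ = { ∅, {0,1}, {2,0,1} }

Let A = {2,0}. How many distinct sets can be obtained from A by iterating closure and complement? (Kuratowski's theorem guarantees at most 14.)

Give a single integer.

complement {1}; its interior ∅; cl(A) = X∖∅ = {2,0,1}
With k = closure, c = complement:
  1. A     = {2,0}
  2. kA    = {2,0,1}
  3. cA    = {1}
  4. ckA   = ∅
k, c of each give nothing new

4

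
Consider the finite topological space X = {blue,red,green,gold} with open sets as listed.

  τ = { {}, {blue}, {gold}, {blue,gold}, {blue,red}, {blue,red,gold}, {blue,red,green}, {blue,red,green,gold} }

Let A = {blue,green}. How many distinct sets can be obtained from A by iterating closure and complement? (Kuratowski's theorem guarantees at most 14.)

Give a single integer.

6

complement {red,gold}; its interior {gold}; cl(A) = X∖{gold} = {blue,red,green}
With k = closure, c = complement:
  1. A     = {blue,green}
  2. kA    = {blue,red,green}
  3. cA    = {red,gold}
  4. ckA   = {gold}
  5. kcA   = {red,green,gold}
  6. ckcA  = {blue}
k, c of each give nothing new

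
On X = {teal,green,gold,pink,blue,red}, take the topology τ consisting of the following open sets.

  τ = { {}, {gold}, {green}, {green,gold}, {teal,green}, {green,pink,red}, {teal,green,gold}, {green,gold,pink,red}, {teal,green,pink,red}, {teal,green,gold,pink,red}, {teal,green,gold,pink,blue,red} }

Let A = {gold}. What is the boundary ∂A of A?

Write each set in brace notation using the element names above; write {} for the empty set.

{blue}

U open, U⊆A: {}, {gold}. int(A) = ⋃ = {gold}
X∖A={teal,green,pink,blue,red}, int(X∖A)={teal,green,pink,red}, hence cl(A)={gold,blue}
∂A: remove int from cl → {blue}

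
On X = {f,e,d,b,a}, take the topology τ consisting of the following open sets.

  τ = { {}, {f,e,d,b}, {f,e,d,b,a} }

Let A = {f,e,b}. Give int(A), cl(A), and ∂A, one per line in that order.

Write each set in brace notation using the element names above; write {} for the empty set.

int(A) = {}
cl(A)  = {f,e,d,b,a}
∂A     = {f,e,d,b,a}

open subsets of A: {}; so int(A) = {}
closure: X∖int(X∖A) = X∖{} = {f,e,d,b,a}
∂A = {f,e,d,b,a} minus {} = {f,e,d,b,a}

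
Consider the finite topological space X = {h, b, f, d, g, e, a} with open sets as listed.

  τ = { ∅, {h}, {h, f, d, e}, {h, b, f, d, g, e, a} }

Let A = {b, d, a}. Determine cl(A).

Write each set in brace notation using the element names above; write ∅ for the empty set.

closure: X∖int(X∖A) = X∖{h} = {b, f, d, g, e, a}

{b, f, d, g, e, a}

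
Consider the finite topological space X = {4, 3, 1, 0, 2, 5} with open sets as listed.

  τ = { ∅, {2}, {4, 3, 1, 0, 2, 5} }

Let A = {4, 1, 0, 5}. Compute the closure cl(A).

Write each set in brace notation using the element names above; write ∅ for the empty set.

X∖A={3, 2}, int(X∖A)={2}, hence cl(A)={4, 3, 1, 0, 5}

{4, 3, 1, 0, 5}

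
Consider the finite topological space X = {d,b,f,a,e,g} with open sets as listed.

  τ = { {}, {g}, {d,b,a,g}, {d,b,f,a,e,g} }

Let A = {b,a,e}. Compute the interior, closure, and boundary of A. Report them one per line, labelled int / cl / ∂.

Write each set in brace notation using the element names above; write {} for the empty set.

U open, U⊆A: {}. int(A) = ⋃ = {}
X∖A={d,f,g}, int(X∖A)={g}, hence cl(A)={d,b,f,a,e}
∂A: remove int from cl → {d,b,f,a,e}

int(A) = {}
cl(A)  = {d,b,f,a,e}
∂A     = {d,b,f,a,e}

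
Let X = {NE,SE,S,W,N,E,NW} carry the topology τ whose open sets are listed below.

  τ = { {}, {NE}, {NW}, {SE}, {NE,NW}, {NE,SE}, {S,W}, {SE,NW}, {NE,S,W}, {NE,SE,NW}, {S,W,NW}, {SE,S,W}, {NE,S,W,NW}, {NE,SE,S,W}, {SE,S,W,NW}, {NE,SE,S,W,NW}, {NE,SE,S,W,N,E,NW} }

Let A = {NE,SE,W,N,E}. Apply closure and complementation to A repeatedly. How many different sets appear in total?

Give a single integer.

cl via duality: int({S,NW}) = {NW}, so X∖{NW} = {NE,SE,S,W,N,E}
Write k for closure, c for complement:
  1. A     = {NE,SE,W,N,E}
  2. kA    = {NE,SE,S,W,N,E}
  3. cA    = {S,NW}
  4. ckA   = {NW}
  5. kcA   = {S,W,N,E,NW}
  6. kckA  = {N,E,NW}
  7. ckcA  = {NE,SE}
  8. ckckA = {NE,SE,S,W}
  9. kckcA = {NE,SE,N,E}
  10. ckckcA = {S,W,NW}
applying k or c yields no new set

10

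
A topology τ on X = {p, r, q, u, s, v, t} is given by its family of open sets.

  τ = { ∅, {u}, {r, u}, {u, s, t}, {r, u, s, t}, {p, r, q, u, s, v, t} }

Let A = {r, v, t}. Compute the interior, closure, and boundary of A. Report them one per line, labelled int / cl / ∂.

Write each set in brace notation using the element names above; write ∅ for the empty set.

U open, U⊆A: ∅. int(A) = ⋃ = ∅
X∖A={p, q, u, s}, int(X∖A)={u}, hence cl(A)={p, r, q, s, v, t}
∂A: remove int from cl → {p, r, q, s, v, t}

int(A) = ∅
cl(A)  = {p, r, q, s, v, t}
∂A     = {p, r, q, s, v, t}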